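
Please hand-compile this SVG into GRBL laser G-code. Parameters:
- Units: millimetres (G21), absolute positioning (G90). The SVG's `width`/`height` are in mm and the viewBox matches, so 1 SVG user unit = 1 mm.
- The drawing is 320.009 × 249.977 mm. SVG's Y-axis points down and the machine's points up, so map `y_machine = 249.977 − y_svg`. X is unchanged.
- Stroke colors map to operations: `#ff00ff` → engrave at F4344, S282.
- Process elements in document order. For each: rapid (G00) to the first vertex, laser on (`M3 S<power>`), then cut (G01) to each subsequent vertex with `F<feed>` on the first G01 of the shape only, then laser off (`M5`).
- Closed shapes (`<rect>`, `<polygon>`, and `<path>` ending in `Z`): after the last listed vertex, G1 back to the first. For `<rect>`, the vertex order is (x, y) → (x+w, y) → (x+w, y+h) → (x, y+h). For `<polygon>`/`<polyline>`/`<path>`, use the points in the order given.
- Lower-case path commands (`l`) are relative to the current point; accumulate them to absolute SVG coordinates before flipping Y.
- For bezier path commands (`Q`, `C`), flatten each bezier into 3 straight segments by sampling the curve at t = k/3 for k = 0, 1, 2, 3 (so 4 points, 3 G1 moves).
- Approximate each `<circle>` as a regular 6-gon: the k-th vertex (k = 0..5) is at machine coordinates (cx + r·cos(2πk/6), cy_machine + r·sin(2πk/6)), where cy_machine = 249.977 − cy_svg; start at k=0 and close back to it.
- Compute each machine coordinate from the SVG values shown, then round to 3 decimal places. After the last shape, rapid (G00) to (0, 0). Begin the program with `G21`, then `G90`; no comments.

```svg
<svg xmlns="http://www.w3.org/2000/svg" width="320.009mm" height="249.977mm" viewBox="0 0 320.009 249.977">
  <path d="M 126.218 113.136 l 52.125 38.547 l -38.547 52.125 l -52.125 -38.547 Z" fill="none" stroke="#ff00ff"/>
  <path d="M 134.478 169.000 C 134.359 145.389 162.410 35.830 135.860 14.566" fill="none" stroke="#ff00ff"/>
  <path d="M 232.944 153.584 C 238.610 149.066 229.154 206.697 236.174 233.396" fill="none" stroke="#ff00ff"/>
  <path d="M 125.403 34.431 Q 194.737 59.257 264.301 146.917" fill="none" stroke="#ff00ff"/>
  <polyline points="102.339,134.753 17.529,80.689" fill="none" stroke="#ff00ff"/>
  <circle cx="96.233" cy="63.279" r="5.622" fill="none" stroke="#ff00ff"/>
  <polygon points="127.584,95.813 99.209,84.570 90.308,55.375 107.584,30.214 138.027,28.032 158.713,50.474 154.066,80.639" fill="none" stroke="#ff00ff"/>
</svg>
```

G21
G90
G00 X126.218 Y136.841
M3 S282
G01 X178.343 Y98.294 F4344
G01 X139.796 Y46.169
G01 X87.671 Y84.716
G01 X126.218 Y136.841
M5
G00 X134.478 Y80.977
M3 S282
G01 X140.683 Y126.784 F4344
G01 X147.275 Y191.169
G01 X135.860 Y235.411
M5
G00 X232.944 Y96.393
M3 S282
G01 X234.740 Y83.642 F4344
G01 X233.476 Y50.143
G01 X236.174 Y16.581
M5
G00 X125.403 Y215.546
M3 S282
G01 X171.651 Y192.014 F4344
G01 X217.951 Y154.518
G01 X264.301 Y103.060
M5
G00 X102.339 Y115.224
M3 S282
G01 X17.529 Y169.288 F4344
M5
G00 X101.855 Y186.698
M3 S282
G01 X99.044 Y191.567 F4344
G01 X93.422 Y191.567
G01 X90.611 Y186.698
G01 X93.422 Y181.829
G01 X99.044 Y181.829
G01 X101.855 Y186.698
M5
G00 X127.584 Y154.164
M3 S282
G01 X99.209 Y165.407 F4344
G01 X90.308 Y194.602
G01 X107.584 Y219.763
G01 X138.027 Y221.945
G01 X158.713 Y199.503
G01 X154.066 Y169.338
G01 X127.584 Y154.164
M5
G00 X0.000 Y0.000

viewBox `0 0 320.009 249.977` with mm width/height → 1 unit = 1 mm. Flip: y_m = 249.977 − y_svg.

**Shape 1** — `<path>` regular polygon, stroke `#ff00ff` → engrave (S282, F4344). Machine vertices: (126.218,136.841) → (178.343,98.294) → (139.796,46.169) → (87.671,84.716) → (126.218,136.841). Closed: final G1 returns to the first vertex.

**Shape 2** — `<path>` cubic bezier, stroke `#ff00ff` → engrave (S282, F4344). Control points (SVG): P0=(134.478,169.000), P1=(134.359,145.389), P2=(162.410,35.830), P3=(135.860,14.566); sampled at t=k/3. Machine vertices: (134.478,80.977) → (140.683,126.784) → (147.275,191.169) → (135.860,235.411). Open path.

**Shape 3** — `<path>` cubic bezier, stroke `#ff00ff` → engrave (S282, F4344). Control points (SVG): P0=(232.944,153.584), P1=(238.610,149.066), P2=(229.154,206.697), P3=(236.174,233.396); sampled at t=k/3. Machine vertices: (232.944,96.393) → (234.740,83.642) → (233.476,50.143) → (236.174,16.581). Open path.

**Shape 4** — `<path>` quadratic bezier, stroke `#ff00ff` → engrave (S282, F4344). Control points (SVG): P0=(125.403,34.431), P1=(194.737,59.257), P2=(264.301,146.917); sampled at t=k/3. Machine vertices: (125.403,215.546) → (171.651,192.014) → (217.951,154.518) → (264.301,103.060). Open path.

**Shape 5** — `<polyline>` line segment, stroke `#ff00ff` → engrave (S282, F4344). Machine vertices: (102.339,115.224) → (17.529,169.288). Open path.

**Shape 6** — `<circle>` circle, stroke `#ff00ff` → engrave (S282, F4344). Machine vertices: (101.855,186.698) → (99.044,191.567) → (93.422,191.567) → (90.611,186.698) → (93.422,181.829) → (99.044,181.829) → (101.855,186.698). Closed: final G1 returns to the first vertex.

**Shape 7** — `<polygon>` regular polygon, stroke `#ff00ff` → engrave (S282, F4344). Machine vertices: (127.584,154.164) → (99.209,165.407) → (90.308,194.602) → (107.584,219.763) → (138.027,221.945) → (158.713,199.503) → (154.066,169.338) → (127.584,154.164). Closed: final G1 returns to the first vertex.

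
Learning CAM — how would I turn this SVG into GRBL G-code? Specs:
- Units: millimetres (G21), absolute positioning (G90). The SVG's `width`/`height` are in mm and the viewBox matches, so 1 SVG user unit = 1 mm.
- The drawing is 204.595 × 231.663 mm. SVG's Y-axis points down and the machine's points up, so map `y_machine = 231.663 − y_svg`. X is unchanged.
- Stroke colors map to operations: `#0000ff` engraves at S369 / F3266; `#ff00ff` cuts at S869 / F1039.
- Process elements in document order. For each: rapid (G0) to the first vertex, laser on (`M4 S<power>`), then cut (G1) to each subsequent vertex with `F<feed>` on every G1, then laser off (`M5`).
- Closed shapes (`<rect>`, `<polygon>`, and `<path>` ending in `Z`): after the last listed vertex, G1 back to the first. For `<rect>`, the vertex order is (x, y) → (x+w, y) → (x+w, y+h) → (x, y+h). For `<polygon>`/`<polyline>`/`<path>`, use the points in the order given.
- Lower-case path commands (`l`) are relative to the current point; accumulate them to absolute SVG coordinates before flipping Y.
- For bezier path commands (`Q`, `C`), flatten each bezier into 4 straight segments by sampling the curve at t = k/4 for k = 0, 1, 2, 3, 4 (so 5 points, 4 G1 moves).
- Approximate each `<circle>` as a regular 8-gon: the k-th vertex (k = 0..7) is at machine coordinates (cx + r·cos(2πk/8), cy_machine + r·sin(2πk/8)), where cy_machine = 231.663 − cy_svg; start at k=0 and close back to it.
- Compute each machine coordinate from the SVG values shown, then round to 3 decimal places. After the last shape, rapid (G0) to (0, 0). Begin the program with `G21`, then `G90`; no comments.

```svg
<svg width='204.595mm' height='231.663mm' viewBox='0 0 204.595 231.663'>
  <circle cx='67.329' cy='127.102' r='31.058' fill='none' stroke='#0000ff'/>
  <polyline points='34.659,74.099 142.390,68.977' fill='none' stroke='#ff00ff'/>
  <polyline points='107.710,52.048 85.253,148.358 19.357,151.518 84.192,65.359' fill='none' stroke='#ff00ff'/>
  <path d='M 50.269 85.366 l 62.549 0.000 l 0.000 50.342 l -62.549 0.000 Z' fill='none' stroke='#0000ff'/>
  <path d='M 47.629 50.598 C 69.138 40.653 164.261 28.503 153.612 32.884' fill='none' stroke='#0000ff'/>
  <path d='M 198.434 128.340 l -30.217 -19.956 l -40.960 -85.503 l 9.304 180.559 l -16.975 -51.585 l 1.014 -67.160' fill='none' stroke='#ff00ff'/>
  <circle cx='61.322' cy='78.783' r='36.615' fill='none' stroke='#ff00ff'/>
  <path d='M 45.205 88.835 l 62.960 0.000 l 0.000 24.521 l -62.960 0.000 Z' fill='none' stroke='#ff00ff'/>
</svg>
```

G21
G90
G0 X98.387 Y104.561
M4 S369
G1 X89.290 Y126.522 F3266
G1 X67.329 Y135.619 F3266
G1 X45.368 Y126.522 F3266
G1 X36.271 Y104.561 F3266
G1 X45.368 Y82.600 F3266
G1 X67.329 Y73.503 F3266
G1 X89.290 Y82.600 F3266
G1 X98.387 Y104.561 F3266
M5
G0 X34.659 Y157.564
M4 S869
G1 X142.390 Y162.686 F1039
M5
G0 X107.710 Y179.615
M4 S869
G1 X85.253 Y83.305 F1039
G1 X19.357 Y80.145 F1039
G1 X84.192 Y166.304 F1039
M5
G0 X50.269 Y146.297
M4 S369
G1 X112.818 Y146.297 F3266
G1 X112.818 Y95.955 F3266
G1 X50.269 Y95.955 F3266
G1 X50.269 Y146.297 F3266
M5
G0 X47.629 Y181.065
M4 S369
G1 X74.760 Y188.644 F3266
G1 X112.680 Y195.294 F3266
G1 X144.569 Y199.258 F3266
G1 X153.612 Y198.779 F3266
M5
G0 X198.434 Y103.323
M4 S869
G1 X168.217 Y123.279 F1039
G1 X127.257 Y208.782 F1039
G1 X136.561 Y28.223 F1039
G1 X119.586 Y79.808 F1039
G1 X120.600 Y146.968 F1039
M5
G0 X97.937 Y152.880
M4 S869
G1 X87.213 Y178.771 F1039
G1 X61.322 Y189.495 F1039
G1 X35.431 Y178.771 F1039
G1 X24.707 Y152.880 F1039
G1 X35.431 Y126.989 F1039
G1 X61.322 Y116.265 F1039
G1 X87.213 Y126.989 F1039
G1 X97.937 Y152.880 F1039
M5
G0 X45.205 Y142.828
M4 S869
G1 X108.165 Y142.828 F1039
G1 X108.165 Y118.307 F1039
G1 X45.205 Y118.307 F1039
G1 X45.205 Y142.828 F1039
M5
G0 X0.000 Y0.000

1 u = 1 mm; y_m = 231.663 − y.

[1] `<circle>` circle, #0000ff→engrave S369 F3266: (98.387,104.561) → (89.290,126.522) → (67.329,135.619) → (45.368,126.522) → (36.271,104.561) → (45.368,82.600) → (67.329,73.503) → (89.290,82.600) → (98.387,104.561) (closed)

[2] `<polyline>` line segment, #ff00ff→cut S869 F1039: (34.659,157.564) → (142.390,162.686)

[3] `<polyline>` open polyline, #ff00ff→cut S869 F1039: (107.710,179.615) → (85.253,83.305) → (19.357,80.145) → (84.192,166.304)

[4] `<path>` rectangle, #0000ff→engrave S369 F3266: (50.269,146.297) → (112.818,146.297) → (112.818,95.955) → (50.269,95.955) → (50.269,146.297) (closed)

[5] `<path>` cubic bezier, #0000ff→engrave S369 F3266: (47.629,181.065) → (74.760,188.644) → (112.680,195.294) → (144.569,199.258) → (153.612,198.779)

[6] `<path>` open polyline, #ff00ff→cut S869 F1039: (198.434,103.323) → (168.217,123.279) → (127.257,208.782) → (136.561,28.223) → (119.586,79.808) → (120.600,146.968)

[7] `<circle>` circle, #ff00ff→cut S869 F1039: (97.937,152.880) → (87.213,178.771) → (61.322,189.495) → (35.431,178.771) → (24.707,152.880) → (35.431,126.989) → (61.322,116.265) → (87.213,126.989) → (97.937,152.880) (closed)

[8] `<path>` rectangle, #ff00ff→cut S869 F1039: (45.205,142.828) → (108.165,142.828) → (108.165,118.307) → (45.205,118.307) → (45.205,142.828) (closed)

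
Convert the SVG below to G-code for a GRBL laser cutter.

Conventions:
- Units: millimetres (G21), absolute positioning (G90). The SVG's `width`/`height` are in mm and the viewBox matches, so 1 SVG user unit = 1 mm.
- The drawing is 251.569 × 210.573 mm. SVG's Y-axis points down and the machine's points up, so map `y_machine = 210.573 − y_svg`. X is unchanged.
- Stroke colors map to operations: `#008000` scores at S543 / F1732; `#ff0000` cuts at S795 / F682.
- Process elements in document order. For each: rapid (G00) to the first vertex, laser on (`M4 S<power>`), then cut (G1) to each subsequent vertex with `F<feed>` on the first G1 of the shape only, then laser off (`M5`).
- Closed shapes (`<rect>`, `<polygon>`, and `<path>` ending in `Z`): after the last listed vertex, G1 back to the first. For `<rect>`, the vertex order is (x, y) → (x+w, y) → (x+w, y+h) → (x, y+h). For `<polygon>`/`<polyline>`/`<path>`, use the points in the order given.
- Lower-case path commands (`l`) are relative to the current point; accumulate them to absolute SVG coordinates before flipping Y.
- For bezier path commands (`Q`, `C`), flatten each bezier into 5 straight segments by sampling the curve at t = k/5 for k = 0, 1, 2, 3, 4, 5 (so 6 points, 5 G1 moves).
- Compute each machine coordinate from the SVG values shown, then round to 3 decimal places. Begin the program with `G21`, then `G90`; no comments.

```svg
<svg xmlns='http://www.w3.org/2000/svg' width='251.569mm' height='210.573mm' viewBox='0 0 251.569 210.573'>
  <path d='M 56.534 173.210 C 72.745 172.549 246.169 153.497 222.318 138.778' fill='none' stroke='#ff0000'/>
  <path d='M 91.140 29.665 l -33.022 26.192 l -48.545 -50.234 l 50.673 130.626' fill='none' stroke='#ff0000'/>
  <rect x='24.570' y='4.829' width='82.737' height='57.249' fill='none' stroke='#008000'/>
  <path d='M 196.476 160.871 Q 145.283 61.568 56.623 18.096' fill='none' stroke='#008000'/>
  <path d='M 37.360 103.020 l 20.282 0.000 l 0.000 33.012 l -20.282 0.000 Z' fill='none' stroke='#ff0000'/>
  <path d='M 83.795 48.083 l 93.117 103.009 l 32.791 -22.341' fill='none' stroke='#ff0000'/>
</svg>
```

G21
G90
G00 X56.534 Y37.363
M4 S795
G1 X82.290 Y39.785 F682
G1 X128.762 Y45.530
G1 X178.934 Y53.507
G1 X215.792 Y62.625
G1 X222.318 Y71.795
M5
G00 X91.140 Y180.908
M4 S795
G1 X58.118 Y154.716 F682
G1 X9.573 Y204.950
G1 X60.246 Y74.324
M5
G00 X24.570 Y205.744
M4 S543
G1 X107.307 Y205.744 F1732
G1 X107.307 Y148.495
G1 X24.570 Y148.495
G1 X24.570 Y205.744
M5
G00 X196.476 Y49.702
M4 S543
G1 X174.500 Y87.190 F1732
G1 X149.527 Y120.211
G1 X121.556 Y148.766
G1 X90.588 Y172.855
G1 X56.623 Y192.477
M5
G00 X37.360 Y107.553
M4 S795
G1 X57.642 Y107.553 F682
G1 X57.642 Y74.541
G1 X37.360 Y74.541
G1 X37.360 Y107.553
M5
G00 X83.795 Y162.490
M4 S795
G1 X176.912 Y59.481 F682
G1 X209.703 Y81.822
M5

viewBox `0 0 251.569 210.573` with mm width/height → 1 unit = 1 mm. Flip: y_m = 210.573 − y_svg.

**Shape 1** — `<path>` cubic bezier, stroke `#ff0000` → cut (S795, F682). Control points (SVG): P0=(56.534,173.210), P1=(72.745,172.549), P2=(246.169,153.497), P3=(222.318,138.778); sampled at t=k/5. Machine vertices: (56.534,37.363) → (82.290,39.785) → (128.762,45.530) → (178.934,53.507) → (215.792,62.625) → (222.318,71.795). Open path.

**Shape 2** — `<path>` open polyline, stroke `#ff0000` → cut (S795, F682). Machine vertices: (91.140,180.908) → (58.118,154.716) → (9.573,204.950) → (60.246,74.324). Open path.

**Shape 3** — `<rect>` rectangle, stroke `#008000` → score (S543, F1732). Machine vertices: (24.570,205.744) → (107.307,205.744) → (107.307,148.495) → (24.570,148.495) → (24.570,205.744). Closed: final G1 returns to the first vertex.

**Shape 4** — `<path>` quadratic bezier, stroke `#008000` → score (S543, F1732). Control points (SVG): P0=(196.476,160.871), P1=(145.283,61.568), P2=(56.623,18.096); sampled at t=k/5. Machine vertices: (196.476,49.702) → (174.500,87.190) → (149.527,120.211) → (121.556,148.766) → (90.588,172.855) → (56.623,192.477). Open path.

**Shape 5** — `<path>` rectangle, stroke `#ff0000` → cut (S795, F682). Machine vertices: (37.360,107.553) → (57.642,107.553) → (57.642,74.541) → (37.360,74.541) → (37.360,107.553). Closed: final G1 returns to the first vertex.

**Shape 6** — `<path>` open polyline, stroke `#ff0000` → cut (S795, F682). Machine vertices: (83.795,162.490) → (176.912,59.481) → (209.703,81.822). Open path.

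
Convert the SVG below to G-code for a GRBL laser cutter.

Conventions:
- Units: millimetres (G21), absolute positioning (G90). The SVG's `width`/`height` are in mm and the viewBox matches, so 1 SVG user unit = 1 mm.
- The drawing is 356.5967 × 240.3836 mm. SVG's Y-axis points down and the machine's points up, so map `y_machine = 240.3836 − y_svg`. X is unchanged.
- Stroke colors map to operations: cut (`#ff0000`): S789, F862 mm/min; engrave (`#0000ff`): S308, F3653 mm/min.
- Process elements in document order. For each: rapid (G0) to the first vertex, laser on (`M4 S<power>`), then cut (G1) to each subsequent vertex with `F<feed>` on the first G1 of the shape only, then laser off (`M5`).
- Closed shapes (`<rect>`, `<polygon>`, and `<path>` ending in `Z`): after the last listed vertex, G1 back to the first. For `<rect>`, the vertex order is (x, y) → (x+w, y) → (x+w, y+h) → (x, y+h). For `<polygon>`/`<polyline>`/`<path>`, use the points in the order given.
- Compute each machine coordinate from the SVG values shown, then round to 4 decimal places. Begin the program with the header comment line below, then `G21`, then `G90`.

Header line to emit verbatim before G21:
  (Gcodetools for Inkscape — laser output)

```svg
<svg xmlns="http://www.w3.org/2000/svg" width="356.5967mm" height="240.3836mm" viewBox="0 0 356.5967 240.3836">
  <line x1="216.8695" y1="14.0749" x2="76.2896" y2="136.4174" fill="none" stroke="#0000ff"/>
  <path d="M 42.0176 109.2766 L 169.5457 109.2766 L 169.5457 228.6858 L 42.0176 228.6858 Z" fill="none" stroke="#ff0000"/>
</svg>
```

(Gcodetools for Inkscape — laser output)
G21
G90
G0 X216.8695 Y226.3087
M4 S308
G1 X76.2896 Y103.9662 F3653
M5
G0 X42.0176 Y131.1070
M4 S789
G1 X169.5457 Y131.1070 F862
G1 X169.5457 Y11.6978
G1 X42.0176 Y11.6978
G1 X42.0176 Y131.1070
M5

viewBox `0 0 356.5967 240.3836` with mm width/height → 1 unit = 1 mm. Flip: y_m = 240.3836 − y_svg.

**Shape 1** — `<line>` line segment, stroke `#0000ff` → engrave (S308, F3653). Machine vertices: (216.8695,226.3087) → (76.2896,103.9662). Open path.

**Shape 2** — `<path>` rectangle, stroke `#ff0000` → cut (S789, F862). Machine vertices: (42.0176,131.1070) → (169.5457,131.1070) → (169.5457,11.6978) → (42.0176,11.6978) → (42.0176,131.1070). Closed: final G1 returns to the first vertex.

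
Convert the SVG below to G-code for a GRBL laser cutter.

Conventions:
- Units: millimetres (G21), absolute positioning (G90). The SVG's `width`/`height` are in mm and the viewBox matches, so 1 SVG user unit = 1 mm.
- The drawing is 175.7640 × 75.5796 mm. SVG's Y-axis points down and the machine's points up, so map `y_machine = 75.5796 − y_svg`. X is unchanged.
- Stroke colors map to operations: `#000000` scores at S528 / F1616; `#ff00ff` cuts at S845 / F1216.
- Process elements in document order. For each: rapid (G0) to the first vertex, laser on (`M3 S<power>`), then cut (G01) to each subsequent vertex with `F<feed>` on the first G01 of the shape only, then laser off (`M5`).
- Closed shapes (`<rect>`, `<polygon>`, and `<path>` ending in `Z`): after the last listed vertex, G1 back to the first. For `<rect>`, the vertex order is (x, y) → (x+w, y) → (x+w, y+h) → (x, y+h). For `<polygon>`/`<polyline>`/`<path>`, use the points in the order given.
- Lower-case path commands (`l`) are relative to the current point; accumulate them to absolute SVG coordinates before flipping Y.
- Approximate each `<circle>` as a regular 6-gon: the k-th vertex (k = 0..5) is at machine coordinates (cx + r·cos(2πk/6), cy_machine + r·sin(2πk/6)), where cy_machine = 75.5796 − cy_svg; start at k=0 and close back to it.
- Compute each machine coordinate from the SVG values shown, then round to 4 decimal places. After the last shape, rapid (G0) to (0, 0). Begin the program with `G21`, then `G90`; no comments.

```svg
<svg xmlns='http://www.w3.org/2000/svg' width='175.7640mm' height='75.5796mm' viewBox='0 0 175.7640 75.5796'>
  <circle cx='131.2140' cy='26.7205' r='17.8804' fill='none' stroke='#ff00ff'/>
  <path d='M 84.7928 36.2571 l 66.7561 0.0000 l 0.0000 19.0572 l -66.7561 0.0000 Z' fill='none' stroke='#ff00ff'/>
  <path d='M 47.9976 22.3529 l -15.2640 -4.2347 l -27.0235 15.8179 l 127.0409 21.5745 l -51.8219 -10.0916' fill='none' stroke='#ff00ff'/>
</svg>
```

1 u = 1 mm; y_m = 75.5796 − y.

[1] `<circle>` circle, #ff00ff→cut S845 F1216: (149.0944,48.8591) → (140.1542,64.3440) → (122.2738,64.3440) → (113.3336,48.8591) → (122.2738,33.3742) → (140.1542,33.3742) → (149.0944,48.8591) (closed)

[2] `<path>` rectangle, #ff00ff→cut S845 F1216: (84.7928,39.3225) → (151.5489,39.3225) → (151.5489,20.2653) → (84.7928,20.2653) → (84.7928,39.3225) (closed)

[3] `<path>` open polyline, #ff00ff→cut S845 F1216: (47.9976,53.2267) → (32.7336,57.4614) → (5.7101,41.6435) → (132.7510,20.0690) → (80.9291,30.1606)

G21
G90
G0 X149.0944 Y48.8591
M3 S845
G01 X140.1542 Y64.3440 F1216
G01 X122.2738 Y64.3440
G01 X113.3336 Y48.8591
G01 X122.2738 Y33.3742
G01 X140.1542 Y33.3742
G01 X149.0944 Y48.8591
M5
G0 X84.7928 Y39.3225
M3 S845
G01 X151.5489 Y39.3225 F1216
G01 X151.5489 Y20.2653
G01 X84.7928 Y20.2653
G01 X84.7928 Y39.3225
M5
G0 X47.9976 Y53.2267
M3 S845
G01 X32.7336 Y57.4614 F1216
G01 X5.7101 Y41.6435
G01 X132.7510 Y20.0690
G01 X80.9291 Y30.1606
M5
G0 X0.0000 Y0.0000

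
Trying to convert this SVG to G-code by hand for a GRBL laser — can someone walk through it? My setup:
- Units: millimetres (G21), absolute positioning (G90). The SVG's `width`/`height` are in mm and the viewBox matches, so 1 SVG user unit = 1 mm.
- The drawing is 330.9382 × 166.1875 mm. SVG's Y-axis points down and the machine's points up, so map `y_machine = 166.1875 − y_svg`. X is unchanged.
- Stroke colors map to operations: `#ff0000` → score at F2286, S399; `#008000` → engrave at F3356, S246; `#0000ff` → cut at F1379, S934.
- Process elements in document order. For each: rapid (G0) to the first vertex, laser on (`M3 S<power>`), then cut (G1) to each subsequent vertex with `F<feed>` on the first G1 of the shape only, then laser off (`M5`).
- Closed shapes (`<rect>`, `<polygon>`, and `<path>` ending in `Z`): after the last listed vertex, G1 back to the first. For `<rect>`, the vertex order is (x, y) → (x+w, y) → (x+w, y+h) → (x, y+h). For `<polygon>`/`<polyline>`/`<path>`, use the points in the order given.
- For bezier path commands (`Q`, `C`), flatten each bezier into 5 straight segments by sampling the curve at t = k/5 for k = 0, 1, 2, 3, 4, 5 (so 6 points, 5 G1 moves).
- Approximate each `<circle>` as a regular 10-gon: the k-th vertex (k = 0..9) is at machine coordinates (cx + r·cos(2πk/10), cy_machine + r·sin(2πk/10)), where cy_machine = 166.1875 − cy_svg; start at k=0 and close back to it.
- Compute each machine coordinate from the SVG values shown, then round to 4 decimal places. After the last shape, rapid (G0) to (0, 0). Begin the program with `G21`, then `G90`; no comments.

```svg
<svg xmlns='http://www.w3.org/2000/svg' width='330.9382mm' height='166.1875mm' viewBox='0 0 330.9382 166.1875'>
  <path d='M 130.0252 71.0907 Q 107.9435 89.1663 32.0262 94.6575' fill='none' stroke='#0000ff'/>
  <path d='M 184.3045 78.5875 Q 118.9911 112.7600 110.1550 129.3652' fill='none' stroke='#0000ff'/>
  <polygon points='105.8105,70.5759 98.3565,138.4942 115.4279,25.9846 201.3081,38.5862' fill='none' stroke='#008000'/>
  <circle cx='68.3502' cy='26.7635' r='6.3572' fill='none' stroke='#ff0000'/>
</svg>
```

G21
G90
G0 X130.0252 Y95.0968
M3 S934
G1 X119.0391 Y88.3699 F1379
G1 X103.7461 Y82.6498
G1 X84.1463 Y77.9365
G1 X60.2397 Y74.2299
G1 X32.0262 Y71.5300
M5
G0 X184.3045 Y87.6000
M3 S934
G1 X160.4382 Y74.6337 F1379
G1 X141.0901 Y63.0728
G1 X126.2602 Y52.9172
G1 X115.9485 Y44.1671
G1 X110.1550 Y36.8223
M5
G0 X105.8105 Y95.6116
M3 S246
G1 X98.3565 Y27.6933 F3356
G1 X115.4279 Y140.2029
G1 X201.3081 Y127.6013
G1 X105.8105 Y95.6116
M5
G0 X74.7074 Y139.4240
M3 S399
G1 X73.4933 Y143.1607 F2286
G1 X70.3147 Y145.4701
G1 X66.3857 Y145.4701
G1 X63.2071 Y143.1607
G1 X61.9930 Y139.4240
G1 X63.2071 Y135.6873
G1 X66.3857 Y133.3779
G1 X70.3147 Y133.3779
G1 X73.4933 Y135.6873
G1 X74.7074 Y139.4240
M5
G0 X0.0000 Y0.0000

Since the viewBox matches the mm dimensions, user units are millimetres directly. The only transform is the Y-flip y_m = 166.1875 − y_svg.

Shape 1 is a quadratic bezier drawn with `<path>`. Its stroke #0000ff means cut at S934, F1379. After flipping Y the toolpath is (130.0252,95.0968) → (119.0391,88.3699) → (103.7461,82.6498) → (84.1463,77.9365) → (60.2397,74.2299) → (32.0262,71.5300).

Shape 2 is a quadratic bezier drawn with `<path>`. Its stroke #0000ff means cut at S934, F1379. After flipping Y the toolpath is (184.3045,87.6000) → (160.4382,74.6337) → (141.0901,63.0728) → (126.2602,52.9172) → (115.9485,44.1671) → (110.1550,36.8223).

Shape 3 is a closed polygon drawn with `<polygon>`. Its stroke #008000 means engrave at S246, F3356. After flipping Y the toolpath is (105.8105,95.6116) → (98.3565,27.6933) → (115.4279,140.2029) → (201.3081,127.6013) → (105.8105,95.6116), returning to the start.

Shape 4 is a circle drawn with `<circle>`. Its stroke #ff0000 means score at S399, F2286. After flipping Y the toolpath is (74.7074,139.4240) → (73.4933,143.1607) → (70.3147,145.4701) → (66.3857,145.4701) → (63.2071,143.1607) → (61.9930,139.4240) → (63.2071,135.6873) → (66.3857,133.3779) → (70.3147,133.3779) → (73.4933,135.6873) → (74.7074,139.4240), returning to the start.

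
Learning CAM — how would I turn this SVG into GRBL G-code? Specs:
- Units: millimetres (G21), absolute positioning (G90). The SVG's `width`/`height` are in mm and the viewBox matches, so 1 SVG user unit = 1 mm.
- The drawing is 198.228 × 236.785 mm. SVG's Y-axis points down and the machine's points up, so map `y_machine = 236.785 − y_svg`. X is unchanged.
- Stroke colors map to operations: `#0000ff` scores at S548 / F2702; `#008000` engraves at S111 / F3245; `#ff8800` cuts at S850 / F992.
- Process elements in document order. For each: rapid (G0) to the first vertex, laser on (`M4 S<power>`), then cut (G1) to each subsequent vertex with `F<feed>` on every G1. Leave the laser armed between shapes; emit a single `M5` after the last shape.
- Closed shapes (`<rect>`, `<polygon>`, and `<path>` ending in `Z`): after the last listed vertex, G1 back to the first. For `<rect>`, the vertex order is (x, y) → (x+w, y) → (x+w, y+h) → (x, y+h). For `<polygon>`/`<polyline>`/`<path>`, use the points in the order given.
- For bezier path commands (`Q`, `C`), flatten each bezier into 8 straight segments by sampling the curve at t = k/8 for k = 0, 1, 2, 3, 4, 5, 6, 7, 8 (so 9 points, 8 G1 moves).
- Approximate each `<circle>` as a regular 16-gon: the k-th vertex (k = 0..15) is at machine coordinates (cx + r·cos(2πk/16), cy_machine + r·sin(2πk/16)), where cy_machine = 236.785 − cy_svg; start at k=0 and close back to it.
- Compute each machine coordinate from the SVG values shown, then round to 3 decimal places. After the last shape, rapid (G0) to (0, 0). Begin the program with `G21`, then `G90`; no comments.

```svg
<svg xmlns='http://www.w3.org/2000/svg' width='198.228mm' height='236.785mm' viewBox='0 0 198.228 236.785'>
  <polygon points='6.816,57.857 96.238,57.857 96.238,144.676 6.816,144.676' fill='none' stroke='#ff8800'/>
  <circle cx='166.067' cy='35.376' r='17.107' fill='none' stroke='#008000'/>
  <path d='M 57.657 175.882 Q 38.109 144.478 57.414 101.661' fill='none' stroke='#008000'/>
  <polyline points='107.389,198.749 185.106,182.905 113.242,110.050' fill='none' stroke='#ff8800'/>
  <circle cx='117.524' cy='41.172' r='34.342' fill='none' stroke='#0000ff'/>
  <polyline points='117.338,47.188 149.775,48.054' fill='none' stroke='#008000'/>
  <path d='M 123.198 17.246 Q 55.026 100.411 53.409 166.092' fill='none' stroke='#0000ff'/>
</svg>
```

viewBox `0 0 198.228 236.785` with mm width/height → 1 unit = 1 mm. Flip: y_m = 236.785 − y_svg.

**Shape 1** — `<polygon>` rectangle, stroke `#ff8800` → cut (S850, F992). Machine vertices: (6.816,178.928) → (96.238,178.928) → (96.238,92.109) → (6.816,92.109) → (6.816,178.928). Closed: final G1 returns to the first vertex.

**Shape 2** — `<circle>` circle, stroke `#008000` → engrave (S111, F3245). Machine vertices: (183.174,201.409) → (181.872,207.956) → (178.163,213.505) → (172.614,217.214) → (166.067,218.516) → (159.520,217.214) → (153.971,213.505) → (150.262,207.956) → (148.960,201.409) → (150.262,194.862) → (153.971,189.313) → (159.520,185.604) → (166.067,184.302) → (172.614,185.604) → (178.163,189.313) → (181.872,194.862) → (183.174,201.409). Closed: final G1 returns to the first vertex.

**Shape 3** — `<path>` quadratic bezier, stroke `#008000` → engrave (S111, F3245). Control points (SVG): P0=(57.657,175.882), P1=(38.109,144.478), P2=(57.414,101.661); sampled at t=k/8. Machine vertices: (57.657,60.903) → (53.377,68.932) → (50.311,77.318) → (48.460,86.061) → (47.822,95.160) → (48.399,104.616) → (50.190,114.429) → (53.195,124.598) → (57.414,135.124). Open path.

**Shape 4** — `<polyline>` open polyline, stroke `#ff8800` → cut (S850, F992). Machine vertices: (107.389,38.036) → (185.106,53.880) → (113.242,126.735). Open path.

**Shape 5** — `<circle>` circle, stroke `#0000ff` → score (S548, F2702). Machine vertices: (151.866,195.613) → (149.252,208.755) → (141.807,219.896) → (130.666,227.341) → (117.524,229.955) → (104.382,227.341) → (93.241,219.896) → (85.796,208.755) → (83.182,195.613) → (85.796,182.471) → (93.241,171.330) → (104.382,163.885) → (117.524,161.271) → (130.666,163.885) → (141.807,171.330) → (149.252,182.471) → (151.866,195.613). Closed: final G1 returns to the first vertex.

**Shape 6** — `<polyline>` line segment, stroke `#008000` → engrave (S111, F3245). Machine vertices: (117.338,189.597) → (149.775,188.731). Open path.

**Shape 7** — `<path>` quadratic bezier, stroke `#0000ff` → score (S548, F2702). Control points (SVG): P0=(123.198,17.246), P1=(55.026,100.411), P2=(53.409,166.092); sampled at t=k/8. Machine vertices: (123.198,219.539) → (107.195,199.021) → (93.272,179.049) → (81.428,159.624) → (71.665,140.745) → (63.981,122.412) → (58.377,104.626) → (54.853,87.386) → (53.409,70.693). Open path.

G21
G90
G0 X6.816 Y178.928
M4 S850
G1 X96.238 Y178.928 F992
G1 X96.238 Y92.109 F992
G1 X6.816 Y92.109 F992
G1 X6.816 Y178.928 F992
G0 X183.174 Y201.409
M4 S111
G1 X181.872 Y207.956 F3245
G1 X178.163 Y213.505 F3245
G1 X172.614 Y217.214 F3245
G1 X166.067 Y218.516 F3245
G1 X159.520 Y217.214 F3245
G1 X153.971 Y213.505 F3245
G1 X150.262 Y207.956 F3245
G1 X148.960 Y201.409 F3245
G1 X150.262 Y194.862 F3245
G1 X153.971 Y189.313 F3245
G1 X159.520 Y185.604 F3245
G1 X166.067 Y184.302 F3245
G1 X172.614 Y185.604 F3245
G1 X178.163 Y189.313 F3245
G1 X181.872 Y194.862 F3245
G1 X183.174 Y201.409 F3245
G0 X57.657 Y60.903
M4 S111
G1 X53.377 Y68.932 F3245
G1 X50.311 Y77.318 F3245
G1 X48.460 Y86.061 F3245
G1 X47.822 Y95.160 F3245
G1 X48.399 Y104.616 F3245
G1 X50.190 Y114.429 F3245
G1 X53.195 Y124.598 F3245
G1 X57.414 Y135.124 F3245
G0 X107.389 Y38.036
M4 S850
G1 X185.106 Y53.880 F992
G1 X113.242 Y126.735 F992
G0 X151.866 Y195.613
M4 S548
G1 X149.252 Y208.755 F2702
G1 X141.807 Y219.896 F2702
G1 X130.666 Y227.341 F2702
G1 X117.524 Y229.955 F2702
G1 X104.382 Y227.341 F2702
G1 X93.241 Y219.896 F2702
G1 X85.796 Y208.755 F2702
G1 X83.182 Y195.613 F2702
G1 X85.796 Y182.471 F2702
G1 X93.241 Y171.330 F2702
G1 X104.382 Y163.885 F2702
G1 X117.524 Y161.271 F2702
G1 X130.666 Y163.885 F2702
G1 X141.807 Y171.330 F2702
G1 X149.252 Y182.471 F2702
G1 X151.866 Y195.613 F2702
G0 X117.338 Y189.597
M4 S111
G1 X149.775 Y188.731 F3245
G0 X123.198 Y219.539
M4 S548
G1 X107.195 Y199.021 F2702
G1 X93.272 Y179.049 F2702
G1 X81.428 Y159.624 F2702
G1 X71.665 Y140.745 F2702
G1 X63.981 Y122.412 F2702
G1 X58.377 Y104.626 F2702
G1 X54.853 Y87.386 F2702
G1 X53.409 Y70.693 F2702
M5
G0 X0.000 Y0.000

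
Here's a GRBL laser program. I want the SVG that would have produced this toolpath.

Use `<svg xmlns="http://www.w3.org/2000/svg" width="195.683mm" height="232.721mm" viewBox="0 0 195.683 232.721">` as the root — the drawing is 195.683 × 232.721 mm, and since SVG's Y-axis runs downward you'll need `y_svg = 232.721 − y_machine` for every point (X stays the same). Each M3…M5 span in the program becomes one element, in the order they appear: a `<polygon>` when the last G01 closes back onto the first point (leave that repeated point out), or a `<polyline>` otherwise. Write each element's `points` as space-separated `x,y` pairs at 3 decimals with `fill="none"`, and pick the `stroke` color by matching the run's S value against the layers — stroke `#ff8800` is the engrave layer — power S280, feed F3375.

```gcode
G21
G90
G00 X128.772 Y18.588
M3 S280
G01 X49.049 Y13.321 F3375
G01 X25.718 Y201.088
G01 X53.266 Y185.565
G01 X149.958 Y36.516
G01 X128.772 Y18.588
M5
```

<svg xmlns="http://www.w3.org/2000/svg" width="195.683mm" height="232.721mm" viewBox="0 0 195.683 232.721">
  <polygon points="128.772,214.133 49.049,219.400 25.718,31.633 53.266,47.156 149.958,196.205" fill="none" stroke="#ff8800"/>
</svg>

Each laser-on run becomes one SVG element. Flip Y back into SVG space with y_svg = 232.721 − y_machine. Every run uses S280, so all elements get stroke `#ff8800` (engrave).

Run 1: The run returns to its start, so emit a `<polygon>` with points (Y-flipped): 128.772,214.133 49.049,219.400 25.718,31.633 53.266,47.156 149.958,196.205.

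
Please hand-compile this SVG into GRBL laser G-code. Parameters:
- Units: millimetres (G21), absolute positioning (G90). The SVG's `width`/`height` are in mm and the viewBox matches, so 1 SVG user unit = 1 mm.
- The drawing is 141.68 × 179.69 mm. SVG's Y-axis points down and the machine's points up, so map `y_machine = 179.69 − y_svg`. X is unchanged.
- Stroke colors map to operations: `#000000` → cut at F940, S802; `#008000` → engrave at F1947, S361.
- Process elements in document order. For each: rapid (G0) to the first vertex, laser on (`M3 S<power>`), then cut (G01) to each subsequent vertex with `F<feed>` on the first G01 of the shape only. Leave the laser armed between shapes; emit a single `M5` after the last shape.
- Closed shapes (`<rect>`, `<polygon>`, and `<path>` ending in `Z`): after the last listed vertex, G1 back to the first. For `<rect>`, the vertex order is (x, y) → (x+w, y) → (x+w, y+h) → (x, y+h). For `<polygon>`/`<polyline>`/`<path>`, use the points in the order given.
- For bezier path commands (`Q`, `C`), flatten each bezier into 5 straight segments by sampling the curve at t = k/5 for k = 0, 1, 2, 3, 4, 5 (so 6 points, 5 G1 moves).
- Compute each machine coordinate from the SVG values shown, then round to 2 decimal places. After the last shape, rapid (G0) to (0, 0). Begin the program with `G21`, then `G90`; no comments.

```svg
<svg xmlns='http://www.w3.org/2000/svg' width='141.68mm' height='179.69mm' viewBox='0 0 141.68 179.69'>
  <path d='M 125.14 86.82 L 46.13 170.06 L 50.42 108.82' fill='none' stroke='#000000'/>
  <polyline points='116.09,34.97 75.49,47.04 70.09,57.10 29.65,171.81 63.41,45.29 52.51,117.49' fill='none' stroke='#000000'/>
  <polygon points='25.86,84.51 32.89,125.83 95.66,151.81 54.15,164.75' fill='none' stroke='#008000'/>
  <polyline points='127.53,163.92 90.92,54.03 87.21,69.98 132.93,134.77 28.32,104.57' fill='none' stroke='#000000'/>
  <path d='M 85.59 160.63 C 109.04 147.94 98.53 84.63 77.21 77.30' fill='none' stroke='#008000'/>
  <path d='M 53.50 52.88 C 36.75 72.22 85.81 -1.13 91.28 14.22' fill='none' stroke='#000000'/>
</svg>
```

G21
G90
G0 X125.14 Y92.87
M3 S802
G01 X46.13 Y9.63 F940
G01 X50.42 Y70.87
G0 X116.09 Y144.72
M3 S802
G01 X75.49 Y132.65 F940
G01 X70.09 Y122.59
G01 X29.65 Y7.88
G01 X63.41 Y134.40
G01 X52.51 Y62.20
G0 X25.86 Y95.18
M3 S361
G01 X32.89 Y53.86 F1947
G01 X95.66 Y27.88
G01 X54.15 Y14.94
G01 X25.86 Y95.18
G0 X127.53 Y15.77
M3 S802
G01 X90.92 Y125.66 F940
G01 X87.21 Y109.71
G01 X132.93 Y44.92
G01 X28.32 Y75.12
G0 X85.59 Y19.06
M3 S361
G01 X95.77 Y31.90 F1947
G01 X98.91 Y51.76
G01 X96.12 Y73.55
G01 X88.52 Y92.13
G01 X77.21 Y102.39
G0 X53.50 Y126.81
M3 S802
G01 X50.47 Y124.88 F940
G01 X57.99 Y136.48
G01 X70.79 Y152.92
G01 X83.64 Y165.49
G01 X91.28 Y165.47
M5
G0 X0.00 Y0.00

1 u = 1 mm; y_m = 179.69 − y.

[1] `<path>` open polyline, #000000→cut S802 F940: (125.14,92.87) → (46.13,9.63) → (50.42,70.87)

[2] `<polyline>` open polyline, #000000→cut S802 F940: (116.09,144.72) → (75.49,132.65) → (70.09,122.59) → (29.65,7.88) → (63.41,134.40) → (52.51,62.20)

[3] `<polygon>` closed polygon, #008000→engrave S361 F1947: (25.86,95.18) → (32.89,53.86) → (95.66,27.88) → (54.15,14.94) → (25.86,95.18) (closed)

[4] `<polyline>` open polyline, #000000→cut S802 F940: (127.53,15.77) → (90.92,125.66) → (87.21,109.71) → (132.93,44.92) → (28.32,75.12)

[5] `<path>` cubic bezier, #008000→engrave S361 F1947: (85.59,19.06) → (95.77,31.90) → (98.91,51.76) → (96.12,73.55) → (88.52,92.13) → (77.21,102.39)

[6] `<path>` cubic bezier, #000000→cut S802 F940: (53.50,126.81) → (50.47,124.88) → (57.99,136.48) → (70.79,152.92) → (83.64,165.49) → (91.28,165.47)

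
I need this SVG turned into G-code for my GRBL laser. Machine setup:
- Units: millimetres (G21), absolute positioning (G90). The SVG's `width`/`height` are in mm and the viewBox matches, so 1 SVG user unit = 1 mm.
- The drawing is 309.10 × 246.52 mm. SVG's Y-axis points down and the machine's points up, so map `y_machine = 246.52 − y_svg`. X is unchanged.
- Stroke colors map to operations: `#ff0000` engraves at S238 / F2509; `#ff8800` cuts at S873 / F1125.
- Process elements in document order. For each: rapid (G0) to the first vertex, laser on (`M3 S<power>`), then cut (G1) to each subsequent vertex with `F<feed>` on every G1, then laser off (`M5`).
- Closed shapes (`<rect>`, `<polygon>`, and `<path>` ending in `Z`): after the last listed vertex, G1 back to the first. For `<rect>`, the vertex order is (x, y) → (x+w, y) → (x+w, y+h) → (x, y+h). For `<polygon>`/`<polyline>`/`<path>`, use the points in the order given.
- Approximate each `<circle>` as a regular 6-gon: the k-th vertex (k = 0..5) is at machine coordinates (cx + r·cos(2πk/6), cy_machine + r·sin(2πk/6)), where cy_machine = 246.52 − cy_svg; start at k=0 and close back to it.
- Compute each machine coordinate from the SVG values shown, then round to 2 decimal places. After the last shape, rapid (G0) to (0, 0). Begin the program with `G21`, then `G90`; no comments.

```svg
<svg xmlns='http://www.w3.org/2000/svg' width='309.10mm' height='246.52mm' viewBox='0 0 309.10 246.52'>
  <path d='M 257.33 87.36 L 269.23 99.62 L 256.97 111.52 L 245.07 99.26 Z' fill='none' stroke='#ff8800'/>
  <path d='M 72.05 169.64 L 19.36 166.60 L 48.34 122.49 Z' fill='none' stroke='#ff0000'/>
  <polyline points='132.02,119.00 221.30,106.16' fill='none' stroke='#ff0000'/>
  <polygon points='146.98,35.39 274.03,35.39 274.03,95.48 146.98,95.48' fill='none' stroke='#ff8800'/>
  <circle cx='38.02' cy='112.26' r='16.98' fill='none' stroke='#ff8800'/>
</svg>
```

G21
G90
G0 X257.33 Y159.16
M3 S873
G1 X269.23 Y146.90 F1125
G1 X256.97 Y135.00 F1125
G1 X245.07 Y147.26 F1125
G1 X257.33 Y159.16 F1125
M5
G0 X72.05 Y76.88
M3 S238
G1 X19.36 Y79.92 F2509
G1 X48.34 Y124.03 F2509
G1 X72.05 Y76.88 F2509
M5
G0 X132.02 Y127.52
M3 S238
G1 X221.30 Y140.36 F2509
M5
G0 X146.98 Y211.13
M3 S873
G1 X274.03 Y211.13 F1125
G1 X274.03 Y151.04 F1125
G1 X146.98 Y151.04 F1125
G1 X146.98 Y211.13 F1125
M5
G0 X55.00 Y134.26
M3 S873
G1 X46.51 Y148.97 F1125
G1 X29.53 Y148.97 F1125
G1 X21.04 Y134.26 F1125
G1 X29.53 Y119.55 F1125
G1 X46.51 Y119.55 F1125
G1 X55.00 Y134.26 F1125
M5
G0 X0.00 Y0.00

Since the viewBox matches the mm dimensions, user units are millimetres directly. The only transform is the Y-flip y_m = 246.52 − y_svg.

Shape 1 is a regular polygon drawn with `<path>`. Its stroke #ff8800 means cut at S873, F1125. After flipping Y the toolpath is (257.33,159.16) → (269.23,146.90) → (256.97,135.00) → (245.07,147.26) → (257.33,159.16), returning to the start.

Shape 2 is a regular polygon drawn with `<path>`. Its stroke #ff0000 means engrave at S238, F2509. After flipping Y the toolpath is (72.05,76.88) → (19.36,79.92) → (48.34,124.03) → (72.05,76.88), returning to the start.

Shape 3 is a line segment drawn with `<polyline>`. Its stroke #ff0000 means engrave at S238, F2509. After flipping Y the toolpath is (132.02,127.52) → (221.30,140.36).

Shape 4 is a rectangle drawn with `<polygon>`. Its stroke #ff8800 means cut at S873, F1125. After flipping Y the toolpath is (146.98,211.13) → (274.03,211.13) → (274.03,151.04) → (146.98,151.04) → (146.98,211.13), returning to the start.

Shape 5 is a circle drawn with `<circle>`. Its stroke #ff8800 means cut at S873, F1125. After flipping Y the toolpath is (55.00,134.26) → (46.51,148.97) → (29.53,148.97) → (21.04,134.26) → (29.53,119.55) → (46.51,119.55) → (55.00,134.26), returning to the start.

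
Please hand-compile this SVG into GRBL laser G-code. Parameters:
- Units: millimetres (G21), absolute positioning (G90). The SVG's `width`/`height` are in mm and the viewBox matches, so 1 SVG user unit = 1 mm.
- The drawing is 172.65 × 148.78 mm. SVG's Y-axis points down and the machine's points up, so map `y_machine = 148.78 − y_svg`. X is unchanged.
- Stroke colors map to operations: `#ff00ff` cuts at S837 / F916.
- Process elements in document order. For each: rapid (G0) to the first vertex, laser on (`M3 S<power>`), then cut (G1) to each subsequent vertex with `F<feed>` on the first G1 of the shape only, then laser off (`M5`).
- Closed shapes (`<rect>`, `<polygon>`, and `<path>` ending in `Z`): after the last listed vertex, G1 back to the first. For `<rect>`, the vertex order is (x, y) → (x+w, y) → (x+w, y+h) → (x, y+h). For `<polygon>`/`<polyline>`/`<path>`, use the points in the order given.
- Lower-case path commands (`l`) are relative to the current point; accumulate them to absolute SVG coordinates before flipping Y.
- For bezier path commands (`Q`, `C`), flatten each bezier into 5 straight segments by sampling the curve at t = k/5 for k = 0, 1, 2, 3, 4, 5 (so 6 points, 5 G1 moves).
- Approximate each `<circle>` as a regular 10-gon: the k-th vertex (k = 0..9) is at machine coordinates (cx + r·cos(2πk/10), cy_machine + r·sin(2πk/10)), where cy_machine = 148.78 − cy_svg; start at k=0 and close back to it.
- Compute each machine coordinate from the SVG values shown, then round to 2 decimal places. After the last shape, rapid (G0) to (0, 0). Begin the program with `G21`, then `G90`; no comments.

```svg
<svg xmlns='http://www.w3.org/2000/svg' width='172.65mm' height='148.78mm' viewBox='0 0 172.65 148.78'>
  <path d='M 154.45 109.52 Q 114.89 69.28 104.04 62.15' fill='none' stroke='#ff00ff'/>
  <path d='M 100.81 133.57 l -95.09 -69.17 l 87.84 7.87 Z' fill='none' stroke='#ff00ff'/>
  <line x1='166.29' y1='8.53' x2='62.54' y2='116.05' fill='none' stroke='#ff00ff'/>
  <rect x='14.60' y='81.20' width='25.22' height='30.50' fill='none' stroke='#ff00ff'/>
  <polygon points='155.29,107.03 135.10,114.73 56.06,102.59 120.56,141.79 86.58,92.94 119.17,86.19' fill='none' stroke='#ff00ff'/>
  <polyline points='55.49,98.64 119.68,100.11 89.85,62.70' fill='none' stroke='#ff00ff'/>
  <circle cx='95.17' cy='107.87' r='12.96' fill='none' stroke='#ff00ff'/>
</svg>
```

1 u = 1 mm; y_m = 148.78 − y.

[1] `<path>` quadratic bezier, #ff00ff→cut S837 F916: (154.45,39.26) → (139.77,54.03) → (127.40,66.15) → (117.31,75.63) → (109.53,82.45) → (104.04,86.63)

[2] `<path>` closed polygon, #ff00ff→cut S837 F916: (100.81,15.21) → (5.72,84.38) → (93.56,76.51) → (100.81,15.21) (closed)

[3] `<line>` line segment, #ff00ff→cut S837 F916: (166.29,140.25) → (62.54,32.73)

[4] `<rect>` rectangle, #ff00ff→cut S837 F916: (14.60,67.58) → (39.82,67.58) → (39.82,37.08) → (14.60,37.08) → (14.60,67.58) (closed)

[5] `<polygon>` closed polygon, #ff00ff→cut S837 F916: (155.29,41.75) → (135.10,34.05) → (56.06,46.19) → (120.56,6.99) → (86.58,55.84) → (119.17,62.59) → (155.29,41.75) (closed)

[6] `<polyline>` open polyline, #ff00ff→cut S837 F916: (55.49,50.14) → (119.68,48.67) → (89.85,86.08)

[7] `<circle>` circle, #ff00ff→cut S837 F916: (108.13,40.91) → (105.65,48.53) → (99.17,53.24) → (91.17,53.24) → (84.69,48.53) → (82.21,40.91) → (84.69,33.29) → (91.17,28.58) → (99.17,28.58) → (105.65,33.29) → (108.13,40.91) (closed)

G21
G90
G0 X154.45 Y39.26
M3 S837
G1 X139.77 Y54.03 F916
G1 X127.40 Y66.15
G1 X117.31 Y75.63
G1 X109.53 Y82.45
G1 X104.04 Y86.63
M5
G0 X100.81 Y15.21
M3 S837
G1 X5.72 Y84.38 F916
G1 X93.56 Y76.51
G1 X100.81 Y15.21
M5
G0 X166.29 Y140.25
M3 S837
G1 X62.54 Y32.73 F916
M5
G0 X14.60 Y67.58
M3 S837
G1 X39.82 Y67.58 F916
G1 X39.82 Y37.08
G1 X14.60 Y37.08
G1 X14.60 Y67.58
M5
G0 X155.29 Y41.75
M3 S837
G1 X135.10 Y34.05 F916
G1 X56.06 Y46.19
G1 X120.56 Y6.99
G1 X86.58 Y55.84
G1 X119.17 Y62.59
G1 X155.29 Y41.75
M5
G0 X55.49 Y50.14
M3 S837
G1 X119.68 Y48.67 F916
G1 X89.85 Y86.08
M5
G0 X108.13 Y40.91
M3 S837
G1 X105.65 Y48.53 F916
G1 X99.17 Y53.24
G1 X91.17 Y53.24
G1 X84.69 Y48.53
G1 X82.21 Y40.91
G1 X84.69 Y33.29
G1 X91.17 Y28.58
G1 X99.17 Y28.58
G1 X105.65 Y33.29
G1 X108.13 Y40.91
M5
G0 X0.00 Y0.00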